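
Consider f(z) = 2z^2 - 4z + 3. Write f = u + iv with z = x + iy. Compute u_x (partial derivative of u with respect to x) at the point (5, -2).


Step 1: f(z) = 2(x+iy)^2 - 4(x+iy) + 3
Step 2: u = 2(x^2 - y^2) - 4x + 3
Step 3: u_x = 4x - 4
Step 4: At (5, -2): u_x = 20 - 4 = 16

16


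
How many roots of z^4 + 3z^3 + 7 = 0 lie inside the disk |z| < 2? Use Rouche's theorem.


Step 1: On |z| = 2 the three terms have sizes |z^4| = 2^4 = 16, |3z^3| = 3*2^3 = 24, |7| = 7
Step 2: The dominant term is g(z) = 3z^3; let h(z) = z^4 + 7 so f = g + h
Step 3: On |z| = 2: |g| = 24 and |h| <= 16 + 7 = 23
Step 4: Since 24 > 23, |h| < |g| on |z| = 2, so by Rouche f has the same number of zeros as g inside |z| < 2
Step 5: g(z) = 3z^3 has 3 zeros (at the origin, multiplicity 3) inside |z| < 2. Answer = 3

3


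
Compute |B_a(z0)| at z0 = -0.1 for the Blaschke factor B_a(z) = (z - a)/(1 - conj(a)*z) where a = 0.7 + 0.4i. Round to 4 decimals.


Step 1: Numerator z0 - a = -0.1 - (0.7 + 0.4i) = -0.8 - 0.4i
Step 2: Denominator 1 - conj(a)*z0 = 1 - (0.7 - 0.4i)*(-0.1) = 1.07 - 0.04i
Step 3: |z0 - a|^2 = (-0.8)^2 + (-0.4)^2 = 0.8; |1 - conj(a)*z0|^2 = 1.07^2 + (-0.04)^2 = 1.1465
Step 4: |B_a(-0.1)| = sqrt(0.8 / 1.1465) = sqrt(0.697776)
Step 5: = 0.8353

0.8353


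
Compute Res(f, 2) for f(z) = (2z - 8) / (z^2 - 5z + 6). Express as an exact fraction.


Step 1: Q(z) = z^2 - 5z + 6 = (z - 2)(z - 3)
Step 2: Q'(z) = 2z - 5
Step 3: Q'(2) = -1, P(2) = -4
Step 4: Res = P(2)/Q'(2) = -4/(-1) = 4

4


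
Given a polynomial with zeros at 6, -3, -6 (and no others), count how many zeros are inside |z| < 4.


Step 1: Check each root:
  z = 6: |6| = 6 >= 4
  z = -3: |-3| = 3 < 4
  z = -6: |-6| = 6 >= 4
Step 2: Count = 1

1


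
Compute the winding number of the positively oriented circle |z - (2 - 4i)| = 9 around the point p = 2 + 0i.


Step 1: Center c = (2, -4), radius = 9
Step 2: |p - c|^2 = 0^2 + 4^2 = 16
Step 3: r^2 = 81
Step 4: |p-c| < r so winding number = 1

1


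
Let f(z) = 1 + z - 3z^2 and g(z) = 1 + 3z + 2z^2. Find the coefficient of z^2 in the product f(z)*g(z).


Step 1: z^2 term in f*g comes from: (1)*(2z^2) + (z)*(3z) + (-3z^2)*(1)
Step 2: = 2 + 3 - 3
Step 3: = 2

2


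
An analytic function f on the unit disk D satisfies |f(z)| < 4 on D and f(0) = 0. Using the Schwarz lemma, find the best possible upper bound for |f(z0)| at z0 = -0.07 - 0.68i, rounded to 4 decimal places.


Step 1: g = f/4 maps D -> D with g(0) = 0, so by the Schwarz lemma |g(z)| <= |z|, i.e. |f(z)| <= 4|z|; this is sharp (f(z) = 4z).
Step 2: |z0|^2 = (-0.07)^2 + (-0.68)^2 = 0.4673
Step 3: |z0| = sqrt(0.4673) = 0.683593
Step 4: Best bound = 4 * |z0| = 4 * 0.683593 = 2.7344

2.7344


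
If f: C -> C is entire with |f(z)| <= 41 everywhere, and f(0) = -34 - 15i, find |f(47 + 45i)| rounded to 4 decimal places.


Step 1: By Liouville's theorem, a bounded entire function is constant.
Step 2: f(z) = f(0) = -34 - 15i for all z.
Step 3: |f(w)| = |-34 - 15i| = sqrt(1156 + 225)
Step 4: = 37.1618

37.1618


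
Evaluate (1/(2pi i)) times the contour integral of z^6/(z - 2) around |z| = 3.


Step 1: f(z) = z^6, a = 2 is inside |z| = 3
Step 2: By Cauchy integral formula: (1/(2pi*i)) * integral = f(a)
Step 3: f(2) = 2^6 = 64

64


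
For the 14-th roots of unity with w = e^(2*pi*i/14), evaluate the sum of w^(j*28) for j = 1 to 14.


Step 1: The sum sum_{j=1}^{n} w^(k*j) equals n if n | k, else 0.
Step 2: Here n = 14, k = 28
Step 3: Does n divide k? 14 | 28 -> True
Step 4: Sum = 14

14


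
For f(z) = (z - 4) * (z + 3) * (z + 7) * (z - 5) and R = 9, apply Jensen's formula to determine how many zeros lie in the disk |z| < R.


Jensen's formula: (1/2pi)*integral log|f(Re^it)|dt = log|f(0)| + sum_{|a_k|<R} log(R/|a_k|)
Step 1: f(0) = (-4) * 3 * 7 * (-5) = 420
Step 2: log|f(0)| = log|4| + log|-3| + log|-7| + log|5| = 6.0403
Step 3: Zeros inside |z| < 9: 4, -3, -7, 5
Step 4: Jensen sum = log(9/4) + log(9/3) + log(9/7) + log(9/5) = 2.7486
Step 5: n(R) = number of terms in the Jensen sum = count of zeros inside |z| < 9 = 4

4


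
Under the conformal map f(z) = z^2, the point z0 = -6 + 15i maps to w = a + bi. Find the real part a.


Step 1: z0 = -6 + 15i
Step 2: z0^2 = (-6)^2 - 15^2 - 180i
Step 3: real part = 36 - 225 = -189

-189


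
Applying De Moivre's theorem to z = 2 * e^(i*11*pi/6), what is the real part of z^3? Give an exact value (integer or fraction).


Step 1: By De Moivre's theorem, z^3 = 2^3 * e^(i*3*11*pi/6) = 8 * (cos(11*pi/2) + i*sin(11*pi/2))
Step 2: |z|^3 = 2^3 = 8
Step 3: Reduce the angle mod 2*pi: 11*pi/2 - 4*pi = 3*pi/2
Step 4: cos(3*pi/2) = 0
Step 5: Re(z^3) = 8 * 0 = 0

0


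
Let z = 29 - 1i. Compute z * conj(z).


Step 1: conj(z) = 29 + 1i
Step 2: z * conj(z) = 29^2 + (-1)^2
Step 3: = 841 + 1 = 842

842


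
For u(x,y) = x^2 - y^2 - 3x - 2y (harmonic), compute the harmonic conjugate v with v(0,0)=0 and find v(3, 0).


Step 1: v_x = -u_y = 2y + 2
Step 2: v_y = u_x = 2x - 3
Step 3: v = 2xy + 2x - 3y + C
Step 4: v(0,0) = 0 => C = 0
Step 5: v(3, 0) = 6

6


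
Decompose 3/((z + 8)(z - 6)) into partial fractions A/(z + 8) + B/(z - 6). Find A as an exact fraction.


Step 1: Multiply both sides by (z + 8) and set z = -8
Step 2: A = 3 / (-8 - 6)
Step 3: A = 3 / (-14)
Step 4: A = -3/14

-3/14


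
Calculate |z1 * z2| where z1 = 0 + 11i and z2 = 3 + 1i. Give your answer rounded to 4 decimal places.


Step 1: |z1| = sqrt(0^2 + 11^2) = sqrt(121)
Step 2: |z2| = sqrt(3^2 + 1^2) = sqrt(10)
Step 3: |z1*z2| = |z1|*|z2| = sqrt(121) * sqrt(10) = sqrt(121 * 10) = sqrt(1210)
Step 4: = 34.7851

34.7851


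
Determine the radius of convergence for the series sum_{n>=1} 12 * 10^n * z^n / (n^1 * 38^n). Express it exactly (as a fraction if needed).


Step 1: General term a_n = 12 * 10^n / (n^1 * 38^n)
Step 2: By the root test, |a_n|^(1/n) = 12^(1/n) * 10 / (n^(1/n) * 38) -> 10/38 as n -> infinity (since 12^(1/n) -> 1 and n^(1/n) -> 1)
Step 3: R = 1/lim|a_n|^(1/n) = 38/10 = 19/5

19/5


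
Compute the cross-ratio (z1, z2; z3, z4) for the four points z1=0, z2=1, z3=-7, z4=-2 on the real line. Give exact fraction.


Step 1: (z1-z3)(z2-z4) = 7 * 3 = 21
Step 2: (z1-z4)(z2-z3) = 2 * 8 = 16
Step 3: Cross-ratio = 21/16 = 21/16

21/16


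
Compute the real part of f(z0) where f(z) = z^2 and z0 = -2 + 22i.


Step 1: z0 = -2 + 22i
Step 2: z0^2 = (-2)^2 - 22^2 - 88i
Step 3: real part = 4 - 484 = -480

-480


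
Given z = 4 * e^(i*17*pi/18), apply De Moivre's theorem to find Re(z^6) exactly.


Step 1: By De Moivre's theorem, z^6 = 4^6 * e^(i*6*17*pi/18) = 4096 * (cos(17*pi/3) + i*sin(17*pi/3))
Step 2: |z|^6 = 4^6 = 4096
Step 3: Reduce the angle mod 2*pi: 17*pi/3 - 4*pi = 5*pi/3
Step 4: cos(5*pi/3) = 1/2
Step 5: Re(z^6) = 4096 * 1/2 = 2048

2048


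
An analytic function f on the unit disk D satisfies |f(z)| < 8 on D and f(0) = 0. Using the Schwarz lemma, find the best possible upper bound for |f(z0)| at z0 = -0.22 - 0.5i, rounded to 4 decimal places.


Step 1: g = f/8 maps D -> D with g(0) = 0, so by the Schwarz lemma |g(z)| <= |z|, i.e. |f(z)| <= 8|z|; this is sharp (f(z) = 8z).
Step 2: |z0|^2 = (-0.22)^2 + (-0.5)^2 = 0.2984
Step 3: |z0| = sqrt(0.2984) = 0.54626
Step 4: Best bound = 8 * |z0| = 8 * 0.54626 = 4.3701

4.3701


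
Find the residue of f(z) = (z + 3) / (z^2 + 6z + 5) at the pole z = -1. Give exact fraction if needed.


Step 1: Q(z) = z^2 + 6z + 5 = (z + 1)(z + 5)
Step 2: Q'(z) = 2z + 6
Step 3: Q'(-1) = 4, P(-1) = 2
Step 4: Res = P(-1)/Q'(-1) = 2/4 = 1/2

1/2


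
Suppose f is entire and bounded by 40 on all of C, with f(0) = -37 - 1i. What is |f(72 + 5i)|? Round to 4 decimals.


Step 1: By Liouville's theorem, a bounded entire function is constant.
Step 2: f(z) = f(0) = -37 - 1i for all z.
Step 3: |f(w)| = |-37 - 1i| = sqrt(1369 + 1)
Step 4: = 37.0135

37.0135


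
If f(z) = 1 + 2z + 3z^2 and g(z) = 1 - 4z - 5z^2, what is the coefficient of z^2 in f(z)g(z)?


Step 1: z^2 term in f*g comes from: (1)*(-5z^2) + (2z)*(-4z) + (3z^2)*(1)
Step 2: = -5 - 8 + 3
Step 3: = -10

-10


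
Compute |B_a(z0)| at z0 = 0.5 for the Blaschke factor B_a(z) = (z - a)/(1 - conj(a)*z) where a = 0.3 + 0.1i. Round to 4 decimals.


Step 1: Numerator z0 - a = 0.5 - (0.3 + 0.1i) = 0.2 - 0.1i
Step 2: Denominator 1 - conj(a)*z0 = 1 - (0.3 - 0.1i)*0.5 = 0.85 + 0.05i
Step 3: |z0 - a|^2 = 0.2^2 + (-0.1)^2 = 0.05; |1 - conj(a)*z0|^2 = 0.85^2 + 0.05^2 = 0.725
Step 4: |B_a(0.5)| = sqrt(0.05 / 0.725) = sqrt(0.068966)
Step 5: = 0.2626

0.2626


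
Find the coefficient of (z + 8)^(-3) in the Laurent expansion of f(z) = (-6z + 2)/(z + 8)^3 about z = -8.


Step 1: Write the numerator in powers of (z + 8): -6z + 2 = -6(z + 8) + (-6*(-8) + 2) = -6(z + 8) + 50
Step 2: Divide by (z + 8)^3: f(z) = 50(z + 8)^(-3) - 6(z + 8)^(-2)
Step 3: This finite sum is the Laurent series of f about z = -8.
Step 4: Coefficient of (z + 8)^(-3) = -6*(-8) + 2 = 50

50


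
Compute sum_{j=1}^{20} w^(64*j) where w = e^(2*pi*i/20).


Step 1: The sum sum_{j=1}^{n} w^(k*j) equals n if n | k, else 0.
Step 2: Here n = 20, k = 64
Step 3: Does n divide k? 20 | 64 -> False
Step 4: Sum = 0

0


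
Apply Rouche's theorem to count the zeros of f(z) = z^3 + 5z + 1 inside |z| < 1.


Step 1: On |z| = 1 the three terms have sizes |z^3| = 1^3 = 1, |5z| = 5*1 = 5, |1| = 1
Step 2: The dominant term is g(z) = 5z; let h(z) = z^3 + 1 so f = g + h
Step 3: On |z| = 1: |g| = 5 and |h| <= 1 + 1 = 2
Step 4: Since 5 > 2, |h| < |g| on |z| = 1, so by Rouche f has the same number of zeros as g inside |z| < 1
Step 5: g(z) = 5z has 1 zero (at the origin, multiplicity 1) inside |z| < 1. Answer = 1

1


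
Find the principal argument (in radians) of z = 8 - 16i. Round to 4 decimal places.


Step 1: z = 8 - 16i
Step 2: arg(z) = atan2(-16, 8)
Step 3: arg(z) = -1.1071

-1.1071


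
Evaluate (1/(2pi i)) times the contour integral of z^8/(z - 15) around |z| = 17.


Step 1: f(z) = z^8, a = 15 is inside |z| = 17
Step 2: By Cauchy integral formula: (1/(2pi*i)) * integral = f(a)
Step 3: f(15) = 15^8 = 2562890625

2562890625


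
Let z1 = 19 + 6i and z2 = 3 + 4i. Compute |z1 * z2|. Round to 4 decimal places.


Step 1: |z1| = sqrt(19^2 + 6^2) = sqrt(397)
Step 2: |z2| = sqrt(3^2 + 4^2) = sqrt(25)
Step 3: |z1*z2| = |z1|*|z2| = sqrt(397) * sqrt(25) = sqrt(397 * 25) = sqrt(9925)
Step 4: = 99.6243

99.6243


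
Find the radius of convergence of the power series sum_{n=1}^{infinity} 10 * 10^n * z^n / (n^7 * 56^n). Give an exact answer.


Step 1: General term a_n = 10 * 10^n / (n^7 * 56^n)
Step 2: By the root test, |a_n|^(1/n) = 10^(1/n) * 10 / (n^(7/n) * 56) -> 10/56 as n -> infinity (since 10^(1/n) -> 1 and n^(7/n) -> 1)
Step 3: R = 1/lim|a_n|^(1/n) = 56/10 = 28/5

28/5


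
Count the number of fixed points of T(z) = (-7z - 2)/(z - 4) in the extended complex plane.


Step 1: Fixed points satisfy T(z) = z
Step 2: z^2 + 3z + 2 = 0
Step 3: Discriminant = 3^2 - 4*1*2 = 1
Step 4: Number of fixed points = 2

2


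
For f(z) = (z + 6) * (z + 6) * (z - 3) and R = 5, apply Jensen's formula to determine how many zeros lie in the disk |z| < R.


Jensen's formula: (1/2pi)*integral log|f(Re^it)|dt = log|f(0)| + sum_{|a_k|<R} log(R/|a_k|)
Step 1: f(0) = 6 * 6 * (-3) = -108
Step 2: log|f(0)| = log|-6| + log|-6| + log|3| = 4.6821
Step 3: Zeros inside |z| < 5: 3
Step 4: Jensen sum = log(5/3) = 0.5108
Step 5: n(R) = number of terms in the Jensen sum = count of zeros inside |z| < 5 = 1

1


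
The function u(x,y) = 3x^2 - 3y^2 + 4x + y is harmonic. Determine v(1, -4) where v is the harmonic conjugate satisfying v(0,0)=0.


Step 1: v_x = -u_y = 6y - 1
Step 2: v_y = u_x = 6x + 4
Step 3: v = 6xy - x + 4y + C
Step 4: v(0,0) = 0 => C = 0
Step 5: v(1, -4) = -41

-41


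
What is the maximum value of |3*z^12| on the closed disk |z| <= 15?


Step 1: On |z| = 15, |f(z)| = 3 * |z|^12 = 3 * 15^12
Step 2: By maximum modulus principle, maximum is on boundary.
Step 3: Maximum = 3 * 129746337890625 = 389239013671875

389239013671875


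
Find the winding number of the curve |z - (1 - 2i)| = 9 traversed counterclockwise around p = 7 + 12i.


Step 1: Center c = (1, -2), radius = 9
Step 2: |p - c|^2 = 6^2 + 14^2 = 232
Step 3: r^2 = 81
Step 4: |p-c| > r so winding number = 0

0


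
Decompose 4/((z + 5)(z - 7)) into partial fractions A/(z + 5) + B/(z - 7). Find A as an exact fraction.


Step 1: Multiply both sides by (z + 5) and set z = -5
Step 2: A = 4 / (-5 - 7)
Step 3: A = 4 / (-12)
Step 4: A = -1/3

-1/3


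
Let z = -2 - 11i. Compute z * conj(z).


Step 1: conj(z) = -2 + 11i
Step 2: z * conj(z) = (-2)^2 + (-11)^2
Step 3: = 4 + 121 = 125

125


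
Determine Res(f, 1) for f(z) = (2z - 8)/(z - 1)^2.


Step 1: Pole of order 2 at z = 1
Step 2: Res = lim d/dz [(z - 1)^2 * f(z)] as z -> 1
Step 3: (z - 1)^2 * f(z) = 2z - 8
Step 4: d/dz[2z - 8] = 2

2


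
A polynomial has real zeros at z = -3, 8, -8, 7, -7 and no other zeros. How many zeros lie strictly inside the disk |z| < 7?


Step 1: Check each root:
  z = -3: |-3| = 3 < 7
  z = 8: |8| = 8 >= 7
  z = -8: |-8| = 8 >= 7
  z = 7: |7| = 7 >= 7
  z = -7: |-7| = 7 >= 7
Step 2: Count = 1

1


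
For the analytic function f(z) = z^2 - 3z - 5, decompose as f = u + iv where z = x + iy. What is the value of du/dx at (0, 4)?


Step 1: f(z) = (x+iy)^2 - 3(x+iy) - 5
Step 2: u = (x^2 - y^2) - 3x - 5
Step 3: u_x = 2x - 3
Step 4: At (0, 4): u_x = 0 - 3 = -3

-3


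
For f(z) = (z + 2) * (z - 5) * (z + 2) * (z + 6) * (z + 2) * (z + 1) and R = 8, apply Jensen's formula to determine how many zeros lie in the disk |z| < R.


Jensen's formula: (1/2pi)*integral log|f(Re^it)|dt = log|f(0)| + sum_{|a_k|<R} log(R/|a_k|)
Step 1: f(0) = 2 * (-5) * 2 * 6 * 2 * 1 = -240
Step 2: log|f(0)| = log|-2| + log|5| + log|-2| + log|-6| + log|-2| + log|-1| = 5.4806
Step 3: Zeros inside |z| < 8: -2, 5, -2, -6, -2, -1
Step 4: Jensen sum = log(8/2) + log(8/5) + log(8/2) + log(8/6) + log(8/2) + log(8/1) = 6.996
Step 5: n(R) = number of terms in the Jensen sum = count of zeros inside |z| < 8 = 6

6


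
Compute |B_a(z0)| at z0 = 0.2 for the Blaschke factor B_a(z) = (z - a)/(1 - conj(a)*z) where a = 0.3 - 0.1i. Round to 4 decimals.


Step 1: Numerator z0 - a = 0.2 - (0.3 - 0.1i) = -0.1 + 0.1i
Step 2: Denominator 1 - conj(a)*z0 = 1 - (0.3 + 0.1i)*0.2 = 0.94 - 0.02i
Step 3: |z0 - a|^2 = (-0.1)^2 + 0.1^2 = 0.02; |1 - conj(a)*z0|^2 = 0.94^2 + (-0.02)^2 = 0.884
Step 4: |B_a(0.2)| = sqrt(0.02 / 0.884) = sqrt(0.022624)
Step 5: = 0.1504

0.1504


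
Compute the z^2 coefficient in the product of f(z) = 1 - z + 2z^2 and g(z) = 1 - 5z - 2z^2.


Step 1: z^2 term in f*g comes from: (1)*(-2z^2) + (-z)*(-5z) + (2z^2)*(1)
Step 2: = -2 + 5 + 2
Step 3: = 5

5


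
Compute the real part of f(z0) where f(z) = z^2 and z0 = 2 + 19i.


Step 1: z0 = 2 + 19i
Step 2: z0^2 = 2^2 - 19^2 + 76i
Step 3: real part = 4 - 361 = -357

-357


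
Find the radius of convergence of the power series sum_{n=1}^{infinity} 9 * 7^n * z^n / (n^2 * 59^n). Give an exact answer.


Step 1: General term a_n = 9 * 7^n / (n^2 * 59^n)
Step 2: By the root test, |a_n|^(1/n) = 9^(1/n) * 7 / (n^(2/n) * 59) -> 7/59 as n -> infinity (since 9^(1/n) -> 1 and n^(2/n) -> 1)
Step 3: R = 1/lim|a_n|^(1/n) = 59/7

59/7


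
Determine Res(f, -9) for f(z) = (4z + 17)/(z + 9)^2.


Step 1: Pole of order 2 at z = -9
Step 2: Res = lim d/dz [(z + 9)^2 * f(z)] as z -> -9
Step 3: (z + 9)^2 * f(z) = 4z + 17
Step 4: d/dz[4z + 17] = 4

4


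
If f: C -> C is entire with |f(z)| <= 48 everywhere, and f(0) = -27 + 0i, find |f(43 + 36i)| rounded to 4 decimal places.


Step 1: By Liouville's theorem, a bounded entire function is constant.
Step 2: f(z) = f(0) = -27 + 0i for all z.
Step 3: |f(w)| = |-27 + 0i| = sqrt(729 + 0)
Step 4: = 27.0

27.0


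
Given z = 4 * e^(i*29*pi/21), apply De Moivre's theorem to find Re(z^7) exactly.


Step 1: By De Moivre's theorem, z^7 = 4^7 * e^(i*7*29*pi/21) = 16384 * (cos(29*pi/3) + i*sin(29*pi/3))
Step 2: |z|^7 = 4^7 = 16384
Step 3: Reduce the angle mod 2*pi: 29*pi/3 - 8*pi = 5*pi/3
Step 4: cos(5*pi/3) = 1/2
Step 5: Re(z^7) = 16384 * 1/2 = 8192

8192


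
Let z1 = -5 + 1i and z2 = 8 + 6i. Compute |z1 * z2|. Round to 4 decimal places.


Step 1: |z1| = sqrt((-5)^2 + 1^2) = sqrt(26)
Step 2: |z2| = sqrt(8^2 + 6^2) = sqrt(100)
Step 3: |z1*z2| = |z1|*|z2| = sqrt(26) * sqrt(100) = sqrt(26 * 100) = sqrt(2600)
Step 4: = 50.9902

50.9902


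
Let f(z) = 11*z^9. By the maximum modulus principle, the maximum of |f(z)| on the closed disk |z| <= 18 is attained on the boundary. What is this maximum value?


Step 1: On |z| = 18, |f(z)| = 11 * |z|^9 = 11 * 18^9
Step 2: By maximum modulus principle, maximum is on boundary.
Step 3: Maximum = 11 * 198359290368 = 2181952194048

2181952194048


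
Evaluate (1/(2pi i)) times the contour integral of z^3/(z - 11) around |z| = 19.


Step 1: f(z) = z^3, a = 11 is inside |z| = 19
Step 2: By Cauchy integral formula: (1/(2pi*i)) * integral = f(a)
Step 3: f(11) = 11^3 = 1331

1331


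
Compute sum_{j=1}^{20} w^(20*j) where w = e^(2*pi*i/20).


Step 1: The sum sum_{j=1}^{n} w^(k*j) equals n if n | k, else 0.
Step 2: Here n = 20, k = 20
Step 3: Does n divide k? 20 | 20 -> True
Step 4: Sum = 20

20


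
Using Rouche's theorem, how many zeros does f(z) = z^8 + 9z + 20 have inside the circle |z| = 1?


Step 1: On |z| = 1 the three terms have sizes |z^8| = 1^8 = 1, |9z| = 9*1 = 9, |20| = 20
Step 2: The dominant term is g(z) = 20; let h(z) = z^8 + 9z so f = g + h
Step 3: On |z| = 1: |g| = 20 and |h| <= 1 + 9 = 10
Step 4: Since 20 > 10, |h| < |g| on |z| = 1, so by Rouche f has the same number of zeros as g inside |z| < 1
Step 5: g(z) = 20 is a nonzero constant with no zeros inside |z| < 1. Answer = 0

0


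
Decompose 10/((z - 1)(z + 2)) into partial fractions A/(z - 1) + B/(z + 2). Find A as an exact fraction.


Step 1: Multiply both sides by (z - 1) and set z = 1
Step 2: A = 10 / (1 + 2)
Step 3: A = 10 / 3
Step 4: A = 10/3

10/3


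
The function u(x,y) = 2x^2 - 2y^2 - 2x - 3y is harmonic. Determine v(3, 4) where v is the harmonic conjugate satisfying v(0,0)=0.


Step 1: v_x = -u_y = 4y + 3
Step 2: v_y = u_x = 4x - 2
Step 3: v = 4xy + 3x - 2y + C
Step 4: v(0,0) = 0 => C = 0
Step 5: v(3, 4) = 49

49


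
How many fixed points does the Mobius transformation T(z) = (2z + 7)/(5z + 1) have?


Step 1: Fixed points satisfy T(z) = z
Step 2: 5z^2 - z - 7 = 0
Step 3: Discriminant = (-1)^2 - 4*5*(-7) = 141
Step 4: Number of fixed points = 2

2


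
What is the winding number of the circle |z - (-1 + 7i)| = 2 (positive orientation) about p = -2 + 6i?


Step 1: Center c = (-1, 7), radius = 2
Step 2: |p - c|^2 = (-1)^2 + (-1)^2 = 2
Step 3: r^2 = 4
Step 4: |p-c| < r so winding number = 1

1


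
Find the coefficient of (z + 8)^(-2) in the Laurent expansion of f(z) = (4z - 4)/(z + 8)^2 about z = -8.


Step 1: Write the numerator in powers of (z + 8): 4z - 4 = 4(z + 8) + (4*(-8) - 4) = 4(z + 8) - 36
Step 2: Divide by (z + 8)^2: f(z) = -36(z + 8)^(-2) + 4(z + 8)^(-1)
Step 3: This finite sum is the Laurent series of f about z = -8.
Step 4: Coefficient of (z + 8)^(-2) = 4*(-8) - 4 = -36

-36


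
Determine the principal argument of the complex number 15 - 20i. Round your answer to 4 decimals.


Step 1: z = 15 - 20i
Step 2: arg(z) = atan2(-20, 15)
Step 3: arg(z) = -0.9273

-0.9273


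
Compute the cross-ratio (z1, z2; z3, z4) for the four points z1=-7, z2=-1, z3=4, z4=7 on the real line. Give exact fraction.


Step 1: (z1-z3)(z2-z4) = (-11) * (-8) = 88
Step 2: (z1-z4)(z2-z3) = (-14) * (-5) = 70
Step 3: Cross-ratio = 88/70 = 44/35

44/35


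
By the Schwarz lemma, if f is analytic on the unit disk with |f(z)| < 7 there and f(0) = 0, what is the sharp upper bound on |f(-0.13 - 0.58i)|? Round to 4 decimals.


Step 1: g = f/7 maps D -> D with g(0) = 0, so by the Schwarz lemma |g(z)| <= |z|, i.e. |f(z)| <= 7|z|; this is sharp (f(z) = 7z).
Step 2: |z0|^2 = (-0.13)^2 + (-0.58)^2 = 0.3533
Step 3: |z0| = sqrt(0.3533) = 0.59439
Step 4: Best bound = 7 * |z0| = 7 * 0.59439 = 4.1607

4.1607


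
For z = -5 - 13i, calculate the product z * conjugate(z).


Step 1: conj(z) = -5 + 13i
Step 2: z * conj(z) = (-5)^2 + (-13)^2
Step 3: = 25 + 169 = 194

194


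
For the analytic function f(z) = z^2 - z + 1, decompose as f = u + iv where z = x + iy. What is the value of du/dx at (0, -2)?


Step 1: f(z) = (x+iy)^2 - (x+iy) + 1
Step 2: u = (x^2 - y^2) - x + 1
Step 3: u_x = 2x - 1
Step 4: At (0, -2): u_x = 0 - 1 = -1

-1


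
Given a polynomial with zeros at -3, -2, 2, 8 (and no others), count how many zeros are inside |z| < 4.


Step 1: Check each root:
  z = -3: |-3| = 3 < 4
  z = -2: |-2| = 2 < 4
  z = 2: |2| = 2 < 4
  z = 8: |8| = 8 >= 4
Step 2: Count = 3

3


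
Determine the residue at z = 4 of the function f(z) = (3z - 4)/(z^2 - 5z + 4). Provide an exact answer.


Step 1: Q(z) = z^2 - 5z + 4 = (z - 4)(z - 1)
Step 2: Q'(z) = 2z - 5
Step 3: Q'(4) = 3, P(4) = 8
Step 4: Res = P(4)/Q'(4) = 8/3 = 8/3

8/3


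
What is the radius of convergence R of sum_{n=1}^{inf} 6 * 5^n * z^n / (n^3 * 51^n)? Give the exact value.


Step 1: General term a_n = 6 * 5^n / (n^3 * 51^n)
Step 2: By the root test, |a_n|^(1/n) = 6^(1/n) * 5 / (n^(3/n) * 51) -> 5/51 as n -> infinity (since 6^(1/n) -> 1 and n^(3/n) -> 1)
Step 3: R = 1/lim|a_n|^(1/n) = 51/5

51/5


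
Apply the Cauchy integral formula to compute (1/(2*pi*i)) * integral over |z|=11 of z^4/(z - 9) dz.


Step 1: f(z) = z^4, a = 9 is inside |z| = 11
Step 2: By Cauchy integral formula: (1/(2pi*i)) * integral = f(a)
Step 3: f(9) = 9^4 = 6561

6561


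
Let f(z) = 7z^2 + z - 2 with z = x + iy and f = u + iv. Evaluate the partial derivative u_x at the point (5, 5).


Step 1: f(z) = 7(x+iy)^2 + (x+iy) - 2
Step 2: u = 7(x^2 - y^2) + x - 2
Step 3: u_x = 14x + 1
Step 4: At (5, 5): u_x = 70 + 1 = 71

71


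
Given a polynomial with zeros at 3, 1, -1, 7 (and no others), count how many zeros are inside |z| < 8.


Step 1: Check each root:
  z = 3: |3| = 3 < 8
  z = 1: |1| = 1 < 8
  z = -1: |-1| = 1 < 8
  z = 7: |7| = 7 < 8
Step 2: Count = 4

4


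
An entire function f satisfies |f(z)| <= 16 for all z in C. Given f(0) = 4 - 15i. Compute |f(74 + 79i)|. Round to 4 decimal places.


Step 1: By Liouville's theorem, a bounded entire function is constant.
Step 2: f(z) = f(0) = 4 - 15i for all z.
Step 3: |f(w)| = |4 - 15i| = sqrt(16 + 225)
Step 4: = 15.5242

15.5242


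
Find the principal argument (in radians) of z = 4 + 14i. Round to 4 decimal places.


Step 1: z = 4 + 14i
Step 2: arg(z) = atan2(14, 4)
Step 3: arg(z) = 1.2925

1.2925


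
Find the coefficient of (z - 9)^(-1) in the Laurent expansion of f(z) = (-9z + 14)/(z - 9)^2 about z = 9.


Step 1: Write the numerator in powers of (z - 9): -9z + 14 = -9(z - 9) + (-9*9 + 14) = -9(z - 9) - 67
Step 2: Divide by (z - 9)^2: f(z) = -67(z - 9)^(-2) - 9(z - 9)^(-1)
Step 3: This finite sum is the Laurent series of f about z = 9.
Step 4: Coefficient of (z - 9)^(-1) = coefficient of (z - 9) in the re-centred numerator = -9

-9


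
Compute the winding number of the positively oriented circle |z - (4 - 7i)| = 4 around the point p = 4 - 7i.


Step 1: Center c = (4, -7), radius = 4
Step 2: |p - c|^2 = 0^2 + 0^2 = 0
Step 3: r^2 = 16
Step 4: |p-c| < r so winding number = 1

1


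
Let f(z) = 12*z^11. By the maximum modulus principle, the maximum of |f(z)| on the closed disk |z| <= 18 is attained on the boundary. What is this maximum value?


Step 1: On |z| = 18, |f(z)| = 12 * |z|^11 = 12 * 18^11
Step 2: By maximum modulus principle, maximum is on boundary.
Step 3: Maximum = 12 * 64268410079232 = 771220920950784

771220920950784


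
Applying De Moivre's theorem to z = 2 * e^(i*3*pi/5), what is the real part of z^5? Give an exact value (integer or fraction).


Step 1: By De Moivre's theorem, z^5 = 2^5 * e^(i*5*3*pi/5) = 32 * (cos(3*pi) + i*sin(3*pi))
Step 2: |z|^5 = 2^5 = 32
Step 3: Reduce the angle mod 2*pi: 3*pi - 2*pi = pi
Step 4: cos(pi) = -1
Step 5: Re(z^5) = 32 * (-1) = -32

-32


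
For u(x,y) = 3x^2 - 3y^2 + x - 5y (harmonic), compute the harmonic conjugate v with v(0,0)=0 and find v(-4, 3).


Step 1: v_x = -u_y = 6y + 5
Step 2: v_y = u_x = 6x + 1
Step 3: v = 6xy + 5x + y + C
Step 4: v(0,0) = 0 => C = 0
Step 5: v(-4, 3) = -89

-89


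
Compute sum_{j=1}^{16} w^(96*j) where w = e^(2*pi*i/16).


Step 1: The sum sum_{j=1}^{n} w^(k*j) equals n if n | k, else 0.
Step 2: Here n = 16, k = 96
Step 3: Does n divide k? 16 | 96 -> True
Step 4: Sum = 16

16


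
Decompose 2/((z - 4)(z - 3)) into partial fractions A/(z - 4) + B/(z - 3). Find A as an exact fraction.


Step 1: Multiply both sides by (z - 4) and set z = 4
Step 2: A = 2 / (4 - 3)
Step 3: A = 2 / 1
Step 4: A = 2

2


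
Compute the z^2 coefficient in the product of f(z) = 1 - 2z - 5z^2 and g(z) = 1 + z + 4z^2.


Step 1: z^2 term in f*g comes from: (1)*(4z^2) + (-2z)*(z) + (-5z^2)*(1)
Step 2: = 4 - 2 - 5
Step 3: = -3

-3


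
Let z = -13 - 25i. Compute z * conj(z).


Step 1: conj(z) = -13 + 25i
Step 2: z * conj(z) = (-13)^2 + (-25)^2
Step 3: = 169 + 625 = 794

794


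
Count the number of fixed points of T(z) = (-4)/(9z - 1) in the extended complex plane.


Step 1: Fixed points satisfy T(z) = z
Step 2: 9z^2 - z + 4 = 0
Step 3: Discriminant = (-1)^2 - 4*9*4 = -143
Step 4: Number of fixed points = 2

2


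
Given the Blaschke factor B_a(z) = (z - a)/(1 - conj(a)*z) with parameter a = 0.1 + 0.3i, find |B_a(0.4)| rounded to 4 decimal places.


Step 1: Numerator z0 - a = 0.4 - (0.1 + 0.3i) = 0.3 - 0.3i
Step 2: Denominator 1 - conj(a)*z0 = 1 - (0.1 - 0.3i)*0.4 = 0.96 + 0.12i
Step 3: |z0 - a|^2 = 0.3^2 + (-0.3)^2 = 0.18; |1 - conj(a)*z0|^2 = 0.96^2 + 0.12^2 = 0.936
Step 4: |B_a(0.4)| = sqrt(0.18 / 0.936) = sqrt(0.192308)
Step 5: = 0.4385

0.4385


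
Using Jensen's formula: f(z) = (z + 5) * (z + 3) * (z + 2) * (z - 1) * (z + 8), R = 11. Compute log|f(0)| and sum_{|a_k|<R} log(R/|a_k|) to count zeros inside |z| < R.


Jensen's formula: (1/2pi)*integral log|f(Re^it)|dt = log|f(0)| + sum_{|a_k|<R} log(R/|a_k|)
Step 1: f(0) = 5 * 3 * 2 * (-1) * 8 = -240
Step 2: log|f(0)| = log|-5| + log|-3| + log|-2| + log|1| + log|-8| = 5.4806
Step 3: Zeros inside |z| < 11: -5, -3, -2, 1, -8
Step 4: Jensen sum = log(11/5) + log(11/3) + log(11/2) + log(11/1) + log(11/8) = 6.5088
Step 5: n(R) = number of terms in the Jensen sum = count of zeros inside |z| < 11 = 5

5


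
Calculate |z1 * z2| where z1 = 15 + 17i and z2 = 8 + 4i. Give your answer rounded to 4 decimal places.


Step 1: |z1| = sqrt(15^2 + 17^2) = sqrt(514)
Step 2: |z2| = sqrt(8^2 + 4^2) = sqrt(80)
Step 3: |z1*z2| = |z1|*|z2| = sqrt(514) * sqrt(80) = sqrt(514 * 80) = sqrt(41120)
Step 4: = 202.7807

202.7807


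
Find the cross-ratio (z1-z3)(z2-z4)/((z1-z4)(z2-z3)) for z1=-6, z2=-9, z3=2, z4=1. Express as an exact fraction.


Step 1: (z1-z3)(z2-z4) = (-8) * (-10) = 80
Step 2: (z1-z4)(z2-z3) = (-7) * (-11) = 77
Step 3: Cross-ratio = 80/77 = 80/77

80/77


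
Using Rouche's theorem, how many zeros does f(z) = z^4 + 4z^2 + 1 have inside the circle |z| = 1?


Step 1: On |z| = 1 the three terms have sizes |z^4| = 1^4 = 1, |4z^2| = 4*1^2 = 4, |1| = 1
Step 2: The dominant term is g(z) = 4z^2; let h(z) = z^4 + 1 so f = g + h
Step 3: On |z| = 1: |g| = 4 and |h| <= 1 + 1 = 2
Step 4: Since 4 > 2, |h| < |g| on |z| = 1, so by Rouche f has the same number of zeros as g inside |z| < 1
Step 5: g(z) = 4z^2 has 2 zeros (at the origin, multiplicity 2) inside |z| < 1. Answer = 2

2


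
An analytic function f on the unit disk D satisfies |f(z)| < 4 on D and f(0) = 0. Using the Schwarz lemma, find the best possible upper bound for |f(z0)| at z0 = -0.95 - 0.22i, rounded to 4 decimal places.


Step 1: g = f/4 maps D -> D with g(0) = 0, so by the Schwarz lemma |g(z)| <= |z|, i.e. |f(z)| <= 4|z|; this is sharp (f(z) = 4z).
Step 2: |z0|^2 = (-0.95)^2 + (-0.22)^2 = 0.9509
Step 3: |z0| = sqrt(0.9509) = 0.975141
Step 4: Best bound = 4 * |z0| = 4 * 0.975141 = 3.9006

3.9006


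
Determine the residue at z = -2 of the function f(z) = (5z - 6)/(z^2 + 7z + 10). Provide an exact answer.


Step 1: Q(z) = z^2 + 7z + 10 = (z + 2)(z + 5)
Step 2: Q'(z) = 2z + 7
Step 3: Q'(-2) = 3, P(-2) = -16
Step 4: Res = P(-2)/Q'(-2) = -16/3 = -16/3

-16/3


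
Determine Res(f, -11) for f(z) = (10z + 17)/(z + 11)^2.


Step 1: Pole of order 2 at z = -11
Step 2: Res = lim d/dz [(z + 11)^2 * f(z)] as z -> -11
Step 3: (z + 11)^2 * f(z) = 10z + 17
Step 4: d/dz[10z + 17] = 10

10


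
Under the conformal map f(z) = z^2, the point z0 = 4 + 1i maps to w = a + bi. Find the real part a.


Step 1: z0 = 4 + 1i
Step 2: z0^2 = 4^2 - 1^2 + 8i
Step 3: real part = 16 - 1 = 15

15


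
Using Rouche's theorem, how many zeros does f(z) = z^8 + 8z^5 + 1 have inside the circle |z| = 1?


Step 1: On |z| = 1 the three terms have sizes |z^8| = 1^8 = 1, |8z^5| = 8*1^5 = 8, |1| = 1
Step 2: The dominant term is g(z) = 8z^5; let h(z) = z^8 + 1 so f = g + h
Step 3: On |z| = 1: |g| = 8 and |h| <= 1 + 1 = 2
Step 4: Since 8 > 2, |h| < |g| on |z| = 1, so by Rouche f has the same number of zeros as g inside |z| < 1
Step 5: g(z) = 8z^5 has 5 zeros (at the origin, multiplicity 5) inside |z| < 1. Answer = 5

5


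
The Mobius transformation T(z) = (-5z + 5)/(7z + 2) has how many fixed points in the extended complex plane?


Step 1: Fixed points satisfy T(z) = z
Step 2: 7z^2 + 7z - 5 = 0
Step 3: Discriminant = 7^2 - 4*7*(-5) = 189
Step 4: Number of fixed points = 2

2


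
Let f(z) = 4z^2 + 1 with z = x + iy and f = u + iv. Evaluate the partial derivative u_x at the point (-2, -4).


Step 1: f(z) = 4(x+iy)^2 + 1
Step 2: u = 4(x^2 - y^2) + 1
Step 3: u_x = 8x + 0
Step 4: At (-2, -4): u_x = -16 + 0 = -16

-16


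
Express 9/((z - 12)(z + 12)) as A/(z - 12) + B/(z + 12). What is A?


Step 1: Multiply both sides by (z - 12) and set z = 12
Step 2: A = 9 / (12 + 12)
Step 3: A = 9 / 24
Step 4: A = 3/8

3/8


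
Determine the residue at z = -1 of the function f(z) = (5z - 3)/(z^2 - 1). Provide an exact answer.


Step 1: Q(z) = z^2 - 1 = (z + 1)(z - 1)
Step 2: Q'(z) = 2z
Step 3: Q'(-1) = -2, P(-1) = -8
Step 4: Res = P(-1)/Q'(-1) = -8/(-2) = 4

4


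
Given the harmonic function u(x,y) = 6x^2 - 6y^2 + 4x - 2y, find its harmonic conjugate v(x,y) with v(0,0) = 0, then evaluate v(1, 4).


Step 1: v_x = -u_y = 12y + 2
Step 2: v_y = u_x = 12x + 4
Step 3: v = 12xy + 2x + 4y + C
Step 4: v(0,0) = 0 => C = 0
Step 5: v(1, 4) = 66

66


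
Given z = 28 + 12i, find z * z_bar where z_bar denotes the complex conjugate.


Step 1: conj(z) = 28 - 12i
Step 2: z * conj(z) = 28^2 + 12^2
Step 3: = 784 + 144 = 928

928


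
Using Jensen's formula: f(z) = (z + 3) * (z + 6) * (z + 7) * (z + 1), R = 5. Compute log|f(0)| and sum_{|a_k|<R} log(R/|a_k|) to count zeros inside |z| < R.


Jensen's formula: (1/2pi)*integral log|f(Re^it)|dt = log|f(0)| + sum_{|a_k|<R} log(R/|a_k|)
Step 1: f(0) = 3 * 6 * 7 * 1 = 126
Step 2: log|f(0)| = log|-3| + log|-6| + log|-7| + log|-1| = 4.8363
Step 3: Zeros inside |z| < 5: -3, -1
Step 4: Jensen sum = log(5/3) + log(5/1) = 2.1203
Step 5: n(R) = number of terms in the Jensen sum = count of zeros inside |z| < 5 = 2

2


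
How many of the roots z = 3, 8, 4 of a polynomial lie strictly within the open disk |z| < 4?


Step 1: Check each root:
  z = 3: |3| = 3 < 4
  z = 8: |8| = 8 >= 4
  z = 4: |4| = 4 >= 4
Step 2: Count = 1

1


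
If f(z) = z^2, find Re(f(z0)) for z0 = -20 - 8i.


Step 1: z0 = -20 - 8i
Step 2: z0^2 = (-20)^2 - (-8)^2 + 320i
Step 3: real part = 400 - 64 = 336

336


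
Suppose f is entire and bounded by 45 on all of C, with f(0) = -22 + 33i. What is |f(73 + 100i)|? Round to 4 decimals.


Step 1: By Liouville's theorem, a bounded entire function is constant.
Step 2: f(z) = f(0) = -22 + 33i for all z.
Step 3: |f(w)| = |-22 + 33i| = sqrt(484 + 1089)
Step 4: = 39.6611

39.6611


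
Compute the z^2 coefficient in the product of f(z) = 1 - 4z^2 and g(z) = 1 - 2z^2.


Step 1: z^2 term in f*g comes from: (1)*(-2z^2) + (0)*(0) + (-4z^2)*(1)
Step 2: = -2 + 0 - 4
Step 3: = -6

-6


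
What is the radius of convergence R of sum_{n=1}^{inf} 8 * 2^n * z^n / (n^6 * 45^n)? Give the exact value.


Step 1: General term a_n = 8 * 2^n / (n^6 * 45^n)
Step 2: By the root test, |a_n|^(1/n) = 8^(1/n) * 2 / (n^(6/n) * 45) -> 2/45 as n -> infinity (since 8^(1/n) -> 1 and n^(6/n) -> 1)
Step 3: R = 1/lim|a_n|^(1/n) = 45/2

45/2


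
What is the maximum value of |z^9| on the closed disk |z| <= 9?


Step 1: On |z| = 9, |f(z)| = |z|^9 = 9^9
Step 2: By maximum modulus principle, maximum is on boundary.
Step 3: Maximum = 387420489 = 387420489

387420489


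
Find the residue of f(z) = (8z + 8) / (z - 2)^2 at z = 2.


Step 1: Pole of order 2 at z = 2
Step 2: Res = lim d/dz [(z - 2)^2 * f(z)] as z -> 2
Step 3: (z - 2)^2 * f(z) = 8z + 8
Step 4: d/dz[8z + 8] = 8

8


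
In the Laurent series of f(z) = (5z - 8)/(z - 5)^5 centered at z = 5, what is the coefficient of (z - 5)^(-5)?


Step 1: Write the numerator in powers of (z - 5): 5z - 8 = 5(z - 5) + (5*5 - 8) = 5(z - 5) + 17
Step 2: Divide by (z - 5)^5: f(z) = 17(z - 5)^(-5) + 5(z - 5)^(-4)
Step 3: This finite sum is the Laurent series of f about z = 5.
Step 4: Coefficient of (z - 5)^(-5) = 5*5 - 8 = 17

17


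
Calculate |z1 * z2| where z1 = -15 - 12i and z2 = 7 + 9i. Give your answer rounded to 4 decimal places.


Step 1: |z1| = sqrt((-15)^2 + (-12)^2) = sqrt(369)
Step 2: |z2| = sqrt(7^2 + 9^2) = sqrt(130)
Step 3: |z1*z2| = |z1|*|z2| = sqrt(369) * sqrt(130) = sqrt(369 * 130) = sqrt(47970)
Step 4: = 219.0205

219.0205


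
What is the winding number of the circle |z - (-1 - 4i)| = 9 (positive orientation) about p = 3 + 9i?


Step 1: Center c = (-1, -4), radius = 9
Step 2: |p - c|^2 = 4^2 + 13^2 = 185
Step 3: r^2 = 81
Step 4: |p-c| > r so winding number = 0

0


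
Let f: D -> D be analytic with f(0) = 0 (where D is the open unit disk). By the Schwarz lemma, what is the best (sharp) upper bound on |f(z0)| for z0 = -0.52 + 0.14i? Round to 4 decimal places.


Step 1: Schwarz lemma: if f: D -> D is analytic with f(0) = 0, then |f(z)| <= |z| for all z in D, and this is sharp (f(z) = z).
Step 2: |z0|^2 = (-0.52)^2 + 0.14^2 = 0.29
Step 3: |z0| = sqrt(0.29) = 0.538516
Step 4: Best bound = |z0| = 0.5385

0.5385


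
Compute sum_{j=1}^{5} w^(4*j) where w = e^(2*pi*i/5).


Step 1: The sum sum_{j=1}^{n} w^(k*j) equals n if n | k, else 0.
Step 2: Here n = 5, k = 4
Step 3: Does n divide k? 5 | 4 -> False
Step 4: Sum = 0

0


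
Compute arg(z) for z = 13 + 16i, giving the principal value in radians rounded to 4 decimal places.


Step 1: z = 13 + 16i
Step 2: arg(z) = atan2(16, 13)
Step 3: arg(z) = 0.8885

0.8885


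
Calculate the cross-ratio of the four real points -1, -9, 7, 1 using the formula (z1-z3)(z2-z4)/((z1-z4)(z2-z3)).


Step 1: (z1-z3)(z2-z4) = (-8) * (-10) = 80
Step 2: (z1-z4)(z2-z3) = (-2) * (-16) = 32
Step 3: Cross-ratio = 80/32 = 5/2

5/2


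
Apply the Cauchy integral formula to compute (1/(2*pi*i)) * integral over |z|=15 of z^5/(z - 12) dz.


Step 1: f(z) = z^5, a = 12 is inside |z| = 15
Step 2: By Cauchy integral formula: (1/(2pi*i)) * integral = f(a)
Step 3: f(12) = 12^5 = 248832

248832


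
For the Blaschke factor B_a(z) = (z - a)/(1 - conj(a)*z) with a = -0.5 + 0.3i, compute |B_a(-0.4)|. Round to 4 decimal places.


Step 1: Numerator z0 - a = -0.4 - (-0.5 + 0.3i) = 0.1 - 0.3i
Step 2: Denominator 1 - conj(a)*z0 = 1 - (-0.5 - 0.3i)*(-0.4) = 0.8 - 0.12i
Step 3: |z0 - a|^2 = 0.1^2 + (-0.3)^2 = 0.1; |1 - conj(a)*z0|^2 = 0.8^2 + (-0.12)^2 = 0.6544
Step 4: |B_a(-0.4)| = sqrt(0.1 / 0.6544) = sqrt(0.152812)
Step 5: = 0.3909

0.3909


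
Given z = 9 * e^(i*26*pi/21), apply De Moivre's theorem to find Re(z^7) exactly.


Step 1: By De Moivre's theorem, z^7 = 9^7 * e^(i*7*26*pi/21) = 4782969 * (cos(26*pi/3) + i*sin(26*pi/3))
Step 2: |z|^7 = 9^7 = 4782969
Step 3: Reduce the angle mod 2*pi: 26*pi/3 - 8*pi = 2*pi/3
Step 4: cos(2*pi/3) = -1/2
Step 5: Re(z^7) = 4782969 * (-1/2) = -4782969/2

-4782969/2


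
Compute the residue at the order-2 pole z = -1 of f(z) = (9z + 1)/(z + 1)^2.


Step 1: Pole of order 2 at z = -1
Step 2: Res = lim d/dz [(z + 1)^2 * f(z)] as z -> -1
Step 3: (z + 1)^2 * f(z) = 9z + 1
Step 4: d/dz[9z + 1] = 9

9


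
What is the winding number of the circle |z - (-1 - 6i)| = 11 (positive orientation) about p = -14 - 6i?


Step 1: Center c = (-1, -6), radius = 11
Step 2: |p - c|^2 = (-13)^2 + 0^2 = 169
Step 3: r^2 = 121
Step 4: |p-c| > r so winding number = 0

0


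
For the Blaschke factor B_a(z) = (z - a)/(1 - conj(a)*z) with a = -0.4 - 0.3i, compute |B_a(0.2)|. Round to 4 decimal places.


Step 1: Numerator z0 - a = 0.2 - (-0.4 - 0.3i) = 0.6 + 0.3i
Step 2: Denominator 1 - conj(a)*z0 = 1 - (-0.4 + 0.3i)*0.2 = 1.08 - 0.06i
Step 3: |z0 - a|^2 = 0.6^2 + 0.3^2 = 0.45; |1 - conj(a)*z0|^2 = 1.08^2 + (-0.06)^2 = 1.17
Step 4: |B_a(0.2)| = sqrt(0.45 / 1.17) = sqrt(0.384615)
Step 5: = 0.6202

0.6202


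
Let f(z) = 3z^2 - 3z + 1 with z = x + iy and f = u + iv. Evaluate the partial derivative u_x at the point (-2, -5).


Step 1: f(z) = 3(x+iy)^2 - 3(x+iy) + 1
Step 2: u = 3(x^2 - y^2) - 3x + 1
Step 3: u_x = 6x - 3
Step 4: At (-2, -5): u_x = -12 - 3 = -15

-15


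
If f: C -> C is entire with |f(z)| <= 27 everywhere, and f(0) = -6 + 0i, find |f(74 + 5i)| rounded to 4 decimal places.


Step 1: By Liouville's theorem, a bounded entire function is constant.
Step 2: f(z) = f(0) = -6 + 0i for all z.
Step 3: |f(w)| = |-6 + 0i| = sqrt(36 + 0)
Step 4: = 6.0

6.0


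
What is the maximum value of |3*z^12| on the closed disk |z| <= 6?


Step 1: On |z| = 6, |f(z)| = 3 * |z|^12 = 3 * 6^12
Step 2: By maximum modulus principle, maximum is on boundary.
Step 3: Maximum = 3 * 2176782336 = 6530347008

6530347008


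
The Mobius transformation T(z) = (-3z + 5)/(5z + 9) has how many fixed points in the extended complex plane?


Step 1: Fixed points satisfy T(z) = z
Step 2: 5z^2 + 12z - 5 = 0
Step 3: Discriminant = 12^2 - 4*5*(-5) = 244
Step 4: Number of fixed points = 2

2


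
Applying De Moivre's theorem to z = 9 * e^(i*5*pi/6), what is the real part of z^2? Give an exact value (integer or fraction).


Step 1: By De Moivre's theorem, z^2 = 9^2 * e^(i*2*5*pi/6) = 81 * (cos(5*pi/3) + i*sin(5*pi/3))
Step 2: |z|^2 = 9^2 = 81
Step 3: The angle 5*pi/3 already lies in [0, 2*pi)
Step 4: cos(5*pi/3) = 1/2
Step 5: Re(z^2) = 81 * 1/2 = 81/2

81/2


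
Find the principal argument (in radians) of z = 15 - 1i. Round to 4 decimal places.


Step 1: z = 15 - 1i
Step 2: arg(z) = atan2(-1, 15)
Step 3: arg(z) = -0.0666

-0.0666


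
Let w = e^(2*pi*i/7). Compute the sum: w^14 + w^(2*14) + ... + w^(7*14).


Step 1: The sum sum_{j=1}^{n} w^(k*j) equals n if n | k, else 0.
Step 2: Here n = 7, k = 14
Step 3: Does n divide k? 7 | 14 -> True
Step 4: Sum = 7

7


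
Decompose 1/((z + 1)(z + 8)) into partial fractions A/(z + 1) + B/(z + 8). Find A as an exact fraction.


Step 1: Multiply both sides by (z + 1) and set z = -1
Step 2: A = 1 / (-1 + 8)
Step 3: A = 1 / 7
Step 4: A = 1/7

1/7


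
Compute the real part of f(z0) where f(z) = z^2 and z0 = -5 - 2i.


Step 1: z0 = -5 - 2i
Step 2: z0^2 = (-5)^2 - (-2)^2 + 20i
Step 3: real part = 25 - 4 = 21

21


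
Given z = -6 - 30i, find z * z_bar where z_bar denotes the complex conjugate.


Step 1: conj(z) = -6 + 30i
Step 2: z * conj(z) = (-6)^2 + (-30)^2
Step 3: = 36 + 900 = 936

936


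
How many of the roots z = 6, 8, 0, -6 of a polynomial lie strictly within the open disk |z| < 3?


Step 1: Check each root:
  z = 6: |6| = 6 >= 3
  z = 8: |8| = 8 >= 3
  z = 0: |0| = 0 < 3
  z = -6: |-6| = 6 >= 3
Step 2: Count = 1

1


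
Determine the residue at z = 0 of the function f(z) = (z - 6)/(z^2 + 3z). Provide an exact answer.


Step 1: Q(z) = z^2 + 3z = (z)(z + 3)
Step 2: Q'(z) = 2z + 3
Step 3: Q'(0) = 3, P(0) = -6
Step 4: Res = P(0)/Q'(0) = -6/3 = -2

-2
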